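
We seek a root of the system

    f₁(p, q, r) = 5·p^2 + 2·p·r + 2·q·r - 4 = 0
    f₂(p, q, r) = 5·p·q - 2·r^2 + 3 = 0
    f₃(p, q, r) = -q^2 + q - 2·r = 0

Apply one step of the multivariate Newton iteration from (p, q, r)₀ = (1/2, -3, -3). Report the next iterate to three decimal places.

At (1/2, -3, -3): F = (12.250, -22.500, -6.000).
Jacobian J = [[10·p + 2·r, 2·r, 2·p + 2·q], [5·q, 5·p, -4·r], [0, -2·q + 1, -2]].
At the point, J = [[-1.000, -6.000, -5.000], [-15.000, 2.500, 12.000], [0.000, 7.000, -2.000]] (det J = 794.000).
Solving J·Δ = −F gives Δ = (-0.408, 1.177, 1.119).
Then the next iterate is (p, q, r)₁ = (0.092, -1.823, -1.881).

(0.092, -1.823, -1.881)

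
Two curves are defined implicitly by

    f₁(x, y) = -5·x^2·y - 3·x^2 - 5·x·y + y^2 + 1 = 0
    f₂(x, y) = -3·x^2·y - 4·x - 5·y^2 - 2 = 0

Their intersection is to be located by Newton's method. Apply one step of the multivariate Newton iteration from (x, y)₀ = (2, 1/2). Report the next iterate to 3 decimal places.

At (2, 1/2): F = (-25.750, -17.250).
Jacobian J = [[-10·x·y - 6·x - 5·y, -5·x^2 - 5·x + 2·y], [-6·x·y - 4, -3·x^2 - 10·y]].
At the point, J = [[-24.500, -29.000], [-10.000, -17.000]] (det J = 126.500).
Solving J·Δ = −F gives Δ = (0.494, -1.305).
Then the next iterate is (x, y)₁ = (2.494, -0.805).

(2.494, -0.805)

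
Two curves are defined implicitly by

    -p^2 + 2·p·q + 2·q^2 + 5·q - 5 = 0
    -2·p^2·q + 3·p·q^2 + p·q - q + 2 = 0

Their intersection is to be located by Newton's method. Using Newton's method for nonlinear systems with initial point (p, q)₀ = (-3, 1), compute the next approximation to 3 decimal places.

(-1.351, 0.935)

At (-3, 1): F = (-13.000, -29.000).
Jacobian J = [[-2·p + 2·q, 2·p + 4·q + 5], [-4·p·q + 3·q^2 + q, -2·p^2 + 6·p·q + p - 1]].
At the point, J = [[8.000, 3.000], [16.000, -40.000]] (det J = -368.000).
Solving J·Δ = −F gives Δ = (1.649, -0.065).
Then the next iterate is (p, q)₁ = (-1.351, 0.935).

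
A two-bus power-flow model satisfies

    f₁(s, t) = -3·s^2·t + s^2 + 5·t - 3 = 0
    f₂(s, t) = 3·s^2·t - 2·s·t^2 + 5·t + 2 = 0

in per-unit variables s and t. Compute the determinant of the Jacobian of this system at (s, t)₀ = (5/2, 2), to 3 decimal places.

208.750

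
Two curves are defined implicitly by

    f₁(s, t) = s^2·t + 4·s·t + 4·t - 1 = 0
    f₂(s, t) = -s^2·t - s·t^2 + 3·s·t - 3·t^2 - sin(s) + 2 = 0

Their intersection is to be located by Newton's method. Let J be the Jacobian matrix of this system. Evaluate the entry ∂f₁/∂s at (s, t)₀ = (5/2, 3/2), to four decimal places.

∂f₁/∂s = 2·s·t + 4·t.
At (5/2, 3/2) this is 13.5000.

13.5000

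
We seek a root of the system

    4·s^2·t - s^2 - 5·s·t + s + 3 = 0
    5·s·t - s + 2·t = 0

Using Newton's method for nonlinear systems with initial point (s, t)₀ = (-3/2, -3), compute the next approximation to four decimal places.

At (-3/2, -3): F = (-50.2500, 18.0000).
Jacobian J = [[8·s·t - 2·s - 5·t + 1, 4·s^2 - 5·s], [5·t - 1, 5·s + 2]].
At the point, J = [[55.0000, 16.5000], [-16.0000, -5.5000]] (det J = -38.5000).
Solving J·Δ = −F gives Δ = (-0.5357, 4.8312).
Then the next iterate is (s, t)₁ = (-2.0357, 1.8312).

(-2.0357, 1.8312)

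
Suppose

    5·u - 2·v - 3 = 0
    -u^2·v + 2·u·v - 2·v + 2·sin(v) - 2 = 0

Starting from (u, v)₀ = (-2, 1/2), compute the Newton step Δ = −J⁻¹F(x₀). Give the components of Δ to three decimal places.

At (-2, 1/2): F = (-14.000, -6.04115).
Jacobian J = [[5, -2], [-2·u·v + 2·v, -u^2 + 2·u + 2·cos(v) - 2]].
At the point, J = [[5.000, -2.000], [3.000, -8.24483]] (det J = -35.22417).
Solving J·Δ = −F gives Δ = (2.934, 0.335).

(2.934, 0.335)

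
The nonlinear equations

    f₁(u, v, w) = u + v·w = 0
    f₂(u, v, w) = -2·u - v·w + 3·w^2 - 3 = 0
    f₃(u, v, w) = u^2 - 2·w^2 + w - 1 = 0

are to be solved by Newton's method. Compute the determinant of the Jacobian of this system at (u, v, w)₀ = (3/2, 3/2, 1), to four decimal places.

J = [[1, w, v], [-2, -w, -v + 6·w], [2·u, 0, -4·w + 1]].
At the point, J = [[1.0000, 1.0000, 1.5000], [-2.0000, -1.0000, 4.5000], [3.0000, 0.0000, -3.0000]].
det J = 15.0000.

15.0000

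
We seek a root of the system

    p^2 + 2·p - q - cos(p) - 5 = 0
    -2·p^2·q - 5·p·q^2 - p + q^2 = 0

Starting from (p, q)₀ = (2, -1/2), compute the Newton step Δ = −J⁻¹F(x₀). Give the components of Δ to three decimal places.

(-0.423, 0.991)

At (2, -1/2): F = (3.91615, -0.250).
Jacobian J = [[2·p + sin(p) + 2, -1], [-4·p·q - 5·q^2 - 1, -2·p^2 - 10·p·q + 2·q]].
At the point, J = [[6.90930, -1.000], [1.750, 1.000]] (det J = 8.65930).
Solving J·Δ = −F gives Δ = (-0.423, 0.991).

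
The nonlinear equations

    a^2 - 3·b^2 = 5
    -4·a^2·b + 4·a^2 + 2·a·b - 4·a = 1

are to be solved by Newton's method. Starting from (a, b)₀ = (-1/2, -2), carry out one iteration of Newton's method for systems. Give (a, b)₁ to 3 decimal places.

(-0.341, -0.591)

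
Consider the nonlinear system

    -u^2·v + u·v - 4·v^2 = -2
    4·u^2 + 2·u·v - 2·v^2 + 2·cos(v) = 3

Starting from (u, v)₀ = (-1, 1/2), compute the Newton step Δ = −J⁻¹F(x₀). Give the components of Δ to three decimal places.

(0.152, 0.038)

At (-1, 1/2): F = (0.000, 1.25517).
Jacobian J = [[-2·u·v + v, -u^2 + u - 8·v], [8·u + 2·v, 2·u - 4·v - 2·sin(v)]].
At the point, J = [[1.500, -6.000], [-7.000, -4.95885]] (det J = -49.43828).
Solving J·Δ = −F gives Δ = (0.152, 0.038).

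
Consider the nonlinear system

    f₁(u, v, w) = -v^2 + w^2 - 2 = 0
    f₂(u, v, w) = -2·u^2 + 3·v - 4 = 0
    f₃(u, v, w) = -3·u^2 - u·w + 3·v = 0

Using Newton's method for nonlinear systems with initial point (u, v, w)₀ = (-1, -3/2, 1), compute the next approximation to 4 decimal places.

At (-1, -3/2, 1): F = (-3.2500, -10.5000, -6.5000).
Jacobian J = [[0, -2·v, 2·w], [-4·u, 3, 0], [-6·u - w, 3, -u]].
At the point, J = [[0.0000, 3.0000, 2.0000], [4.0000, 3.0000, 0.0000], [5.0000, 3.0000, 1.0000]] (det J = -18.0000).
Solving J·Δ = −F gives Δ = (-0.1250, 3.6667, -3.8750).
Then the next iterate is (u, v, w)₁ = (-1.1250, 2.1667, -2.8750).

(-1.1250, 2.1667, -2.8750)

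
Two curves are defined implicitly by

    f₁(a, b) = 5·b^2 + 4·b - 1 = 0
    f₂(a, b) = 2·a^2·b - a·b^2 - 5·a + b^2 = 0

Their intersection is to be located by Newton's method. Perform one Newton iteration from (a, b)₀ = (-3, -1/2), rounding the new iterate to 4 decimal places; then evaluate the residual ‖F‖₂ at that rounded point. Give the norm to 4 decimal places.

At (-3, -1/2): F = (-1.7500, 7.0000).
Jacobian J = [[0, 10·b + 4], [4·a·b - b^2 - 5, 2·a^2 - 2·a·b + 2·b]].
At the point, J = [[0.0000, -1.0000], [0.7500, 14.0000]] (det J = 0.7500).
Solving J·Δ = −F gives Δ = (23.3333, -1.7500).
Then the next iterate is (a, b)₁ = (20.3333, -2.2500).
Re-evaluating at (20.3333, -2.2500): F = (15.3125, -2060.035231), so ‖F‖₂ = 2060.0921.

2060.0921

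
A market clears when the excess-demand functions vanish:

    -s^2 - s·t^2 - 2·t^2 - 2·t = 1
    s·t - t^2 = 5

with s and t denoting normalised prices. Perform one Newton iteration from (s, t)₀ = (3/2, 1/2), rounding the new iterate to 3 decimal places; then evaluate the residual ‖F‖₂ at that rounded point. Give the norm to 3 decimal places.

At (3/2, 1/2): F = (-5.125, -4.500).
Jacobian J = [[-2·s - t^2, -2·s·t - 4·t - 2], [t, s - 2·t]].
At the point, J = [[-3.250, -5.500], [0.500, 0.500]] (det J = 1.125).
Solving J·Δ = −F gives Δ = (24.278, -15.278).
Then the next iterate is (s, t)₁ = (25.778, -14.778).
Re-evaluating at (25.778, -14.778): F = (-6702.36681, -604.33657), so ‖F‖₂ = 6729.557.

6729.557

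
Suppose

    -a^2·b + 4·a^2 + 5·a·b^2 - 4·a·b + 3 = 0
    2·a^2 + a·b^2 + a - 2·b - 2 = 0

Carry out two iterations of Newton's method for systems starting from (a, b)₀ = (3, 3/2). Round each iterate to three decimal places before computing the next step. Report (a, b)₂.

At (3, 3/2): F = (41.250, 22.750).
Jacobian J = [[-2·a·b + 8·a + 5·b^2 - 4·b, -a^2 + 10·a·b - 4·a], [4·a + b^2 + 1, 2·a·b - 2]].
At the point, J = [[20.250, 24.000], [15.250, 7.000]] (det J = -224.250).
Solving J·Δ = −F gives Δ = (-1.147, -0.751).
Then the next iterate is (a, b)₁ = (1.853, 0.749).
Round to (1.853, 0.749) and repeat: F = (13.80875, 6.26175), J = [[11.85721, 3.03336], [8.97300, 0.77579]].
Δ = (-0.460, -2.756), so (a, b)₂ = (1.393, -2.007).

(1.393, -2.007)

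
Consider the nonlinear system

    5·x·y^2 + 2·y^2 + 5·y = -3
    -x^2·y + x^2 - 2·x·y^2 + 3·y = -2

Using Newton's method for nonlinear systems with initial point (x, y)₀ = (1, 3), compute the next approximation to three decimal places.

(1.663, 0.642)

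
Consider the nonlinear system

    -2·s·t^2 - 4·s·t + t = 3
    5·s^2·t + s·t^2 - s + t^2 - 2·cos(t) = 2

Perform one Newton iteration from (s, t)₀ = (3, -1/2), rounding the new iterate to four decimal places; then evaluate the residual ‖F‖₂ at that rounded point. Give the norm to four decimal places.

At (3, -1/2): F = (1.0000, -28.255165).
Jacobian J = [[-2·t^2 - 4·t, -4·s·t - 4·s + 1], [10·s·t + t^2 - 1, 5·s^2 + 2·s·t + 2·t + 2·sin(t)]].
At the point, J = [[1.5000, -5.0000], [-15.7500, 40.041149]] (det J = -18.688277).
Solving J·Δ = −F gives Δ = (-5.4170, -1.4251).
Then the next iterate is (s, t)₁ = (-2.4170, -1.9251).
Re-evaluating at (-2.4170, -1.9251): F = (-5.622114, -60.371644), so ‖F‖₂ = 60.6329.

60.6329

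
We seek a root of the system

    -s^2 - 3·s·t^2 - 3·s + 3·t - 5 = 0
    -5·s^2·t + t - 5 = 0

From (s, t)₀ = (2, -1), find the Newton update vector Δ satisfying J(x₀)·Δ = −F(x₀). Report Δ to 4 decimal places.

(2.2364, 3.0909)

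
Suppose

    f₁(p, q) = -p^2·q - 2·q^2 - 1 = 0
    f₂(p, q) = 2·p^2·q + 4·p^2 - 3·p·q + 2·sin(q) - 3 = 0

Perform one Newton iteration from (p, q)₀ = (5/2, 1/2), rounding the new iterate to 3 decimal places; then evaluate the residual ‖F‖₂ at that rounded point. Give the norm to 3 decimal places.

At (5/2, 1/2): F = (-4.625, 25.45885).
Jacobian J = [[-2·p·q, -p^2 - 4·q], [4·p·q + 8·p - 3·q, 2·p^2 - 3·p + 2·cos(q)]].
At the point, J = [[-2.500, -8.250], [23.500, 6.75517]] (det J = 176.98709).
Solving J·Δ = −F gives Δ = (-1.010, -0.254).
Then the next iterate is (p, q)₁ = (1.490, 0.246).
Re-evaluating at (1.490, 0.246): F = (-1.66718, 6.36012), so ‖F‖₂ = 6.575.

6.575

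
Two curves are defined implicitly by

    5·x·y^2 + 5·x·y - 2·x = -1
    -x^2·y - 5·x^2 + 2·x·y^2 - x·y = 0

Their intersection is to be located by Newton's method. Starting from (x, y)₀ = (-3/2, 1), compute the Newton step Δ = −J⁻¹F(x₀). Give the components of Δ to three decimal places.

(0.705, -0.238)

At (-3/2, 1): F = (-11.000, -15.000).
Jacobian J = [[5·y^2 + 5·y - 2, 10·x·y + 5·x], [-2·x·y - 10·x + 2·y^2 - y, -x^2 + 4·x·y - x]].
At the point, J = [[8.000, -22.500], [19.000, -6.750]] (det J = 373.500).
Solving J·Δ = −F gives Δ = (0.705, -0.238).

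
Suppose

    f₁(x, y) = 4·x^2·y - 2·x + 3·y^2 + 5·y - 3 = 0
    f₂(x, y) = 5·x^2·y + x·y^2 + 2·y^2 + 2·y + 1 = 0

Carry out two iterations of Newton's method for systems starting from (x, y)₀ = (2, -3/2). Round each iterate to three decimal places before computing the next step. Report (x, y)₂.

At (2, -3/2): F = (-31.750, -23.000).
Jacobian J = [[8·x·y - 2, 4·x^2 + 6·y + 5], [10·x·y + y^2, 5·x^2 + 2·x·y + 4·y + 2]].
At the point, J = [[-26.000, 12.000], [-27.750, 10.000]] (det J = 73.000).
Solving J·Δ = −F gives Δ = (0.568, 3.878).
Then the next iterate is (x, y)₁ = (2.568, 2.378).
Round to (2.568, 2.378) and repeat: F = (83.44672, 109.99759), J = [[46.85363, 45.64650], [66.72192, 56.69853]].
Δ = (-0.745, -1.064), so (x, y)₂ = (1.823, 1.314).

(1.823, 1.314)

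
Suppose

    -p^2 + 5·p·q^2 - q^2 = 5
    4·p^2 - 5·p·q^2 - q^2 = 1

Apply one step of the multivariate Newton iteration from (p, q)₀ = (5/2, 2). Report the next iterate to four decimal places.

At (5/2, 2): F = (34.7500, -30.0000).
Jacobian J = [[-2·p + 5·q^2, 10·p·q - 2·q], [8·p - 5·q^2, -10·p·q - 2·q]].
At the point, J = [[15.0000, 46.0000], [0.0000, -54.0000]] (det J = -810.0000).
Solving J·Δ = −F gives Δ = (-0.6130, -0.5556).
Then the next iterate is (p, q)₁ = (1.8870, 1.4444).

(1.8870, 1.4444)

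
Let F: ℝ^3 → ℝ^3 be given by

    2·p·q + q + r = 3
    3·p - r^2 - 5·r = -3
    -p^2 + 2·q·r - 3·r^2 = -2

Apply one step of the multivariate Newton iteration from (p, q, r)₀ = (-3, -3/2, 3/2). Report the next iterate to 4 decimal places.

(100.9167, -55.2500, 38.5000)

At (-3, -3/2, 3/2): F = (6.0000, -15.7500, -18.2500).
Jacobian J = [[2·q, 2·p + 1, 1], [3, 0, -2·r - 5], [-2·p, 2·r, 2·q - 6·r]].
At the point, J = [[-3.0000, -5.0000, 1.0000], [3.0000, 0.0000, -8.0000], [6.0000, 3.0000, -12.0000]] (det J = -3.0000).
Solving J·Δ = −F gives Δ = (103.9167, -53.7500, 37.0000).
Then the next iterate is (p, q, r)₁ = (100.9167, -55.2500, 38.5000).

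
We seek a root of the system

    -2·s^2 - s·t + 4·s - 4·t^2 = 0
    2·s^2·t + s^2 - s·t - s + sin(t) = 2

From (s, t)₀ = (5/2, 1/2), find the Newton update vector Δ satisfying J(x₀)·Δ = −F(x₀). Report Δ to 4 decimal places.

At (5/2, 1/2): F = (-4.7500, 7.229426).
Jacobian J = [[-4·s - t + 4, -s - 8·t], [4·s·t + 2·s - t - 1, 2·s^2 - s + cos(t)]].
At the point, J = [[-6.5000, -6.5000], [8.5000, 10.877583]] (det J = -15.454287).
Solving J·Δ = −F gives Δ = (-0.3027, -0.4281).

(-0.3027, -0.4281)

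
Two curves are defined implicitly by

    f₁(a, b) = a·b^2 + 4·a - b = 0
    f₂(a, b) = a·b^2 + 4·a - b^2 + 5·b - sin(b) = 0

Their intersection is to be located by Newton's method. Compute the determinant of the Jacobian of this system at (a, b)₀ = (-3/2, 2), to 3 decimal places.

19.329

J = [[b^2 + 4, 2·a·b - 1], [b^2 + 4, 2·a·b - 2·b - cos(b) + 5]].
At the point, J = [[8.000, -7.000], [8.000, -4.58385]].
det J = 19.329.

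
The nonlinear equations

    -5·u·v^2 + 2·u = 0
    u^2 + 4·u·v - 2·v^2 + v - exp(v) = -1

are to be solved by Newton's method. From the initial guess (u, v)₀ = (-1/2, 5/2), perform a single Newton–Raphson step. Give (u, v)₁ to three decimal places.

At (-1/2, 5/2): F = (14.625, -25.93249).
Jacobian J = [[-5·v^2 + 2, -10·u·v], [2·u + 4·v, 4·u - 4·v - exp(v) + 1]].
At the point, J = [[-29.250, 12.500], [9.000, -23.18249]] (det J = 565.58795).
Solving J·Δ = −F gives Δ = (0.026, -1.108).
Then the next iterate is (u, v)₁ = (-0.474, 1.392).

(-0.474, 1.392)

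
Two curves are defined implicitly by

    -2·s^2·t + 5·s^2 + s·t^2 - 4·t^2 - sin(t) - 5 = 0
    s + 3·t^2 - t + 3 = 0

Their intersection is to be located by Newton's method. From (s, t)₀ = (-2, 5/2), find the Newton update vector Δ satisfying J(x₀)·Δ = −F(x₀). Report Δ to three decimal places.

(-0.307, -1.210)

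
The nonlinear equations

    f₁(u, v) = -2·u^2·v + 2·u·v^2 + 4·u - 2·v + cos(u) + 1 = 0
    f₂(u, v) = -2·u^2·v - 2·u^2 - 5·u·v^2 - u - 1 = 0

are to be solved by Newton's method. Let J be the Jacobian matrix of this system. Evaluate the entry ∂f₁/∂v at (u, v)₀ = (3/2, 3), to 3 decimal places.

∂f₁/∂v = -2·u^2 + 4·u·v - 2.
At (3/2, 3) this is 11.500.

11.500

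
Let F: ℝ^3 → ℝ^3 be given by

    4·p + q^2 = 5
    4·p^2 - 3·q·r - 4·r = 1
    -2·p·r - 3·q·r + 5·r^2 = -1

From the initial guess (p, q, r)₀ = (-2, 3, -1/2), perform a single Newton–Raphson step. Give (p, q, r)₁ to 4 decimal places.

At (-2, 3, -1/2): F = (-4.0000, 21.5000, 4.7500).
Jacobian J = [[4, 2·q, 0], [8·p, -3·r, -3·q - 4], [-2·r, -3·r, -2·p - 3·q + 10·r]].
At the point, J = [[4.0000, 6.0000, 0.0000], [-16.0000, 1.5000, -13.0000], [1.0000, 1.5000, -10.0000]] (det J = -1020.0000).
Solving J·Δ = −F gives Δ = (0.8838, 0.0775, 0.5750).
Then the next iterate is (p, q, r)₁ = (-1.1162, 3.0775, 0.0750).

(-1.1162, 3.0775, 0.0750)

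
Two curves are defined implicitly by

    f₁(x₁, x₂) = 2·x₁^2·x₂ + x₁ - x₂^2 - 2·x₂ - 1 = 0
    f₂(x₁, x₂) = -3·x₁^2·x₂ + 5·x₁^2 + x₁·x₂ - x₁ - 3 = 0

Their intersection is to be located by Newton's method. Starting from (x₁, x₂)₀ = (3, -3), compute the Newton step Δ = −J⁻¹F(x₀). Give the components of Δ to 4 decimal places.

(-1.2196, 0.5598)

At (3, -3): F = (-55.0000, 111.0000).
Jacobian J = [[4·x₁·x₂ + 1, 2·x₁^2 - 2·x₂ - 2], [-6·x₁·x₂ + 10·x₁ + x₂ - 1, -3·x₁^2 + x₁]].
At the point, J = [[-35.0000, 22.0000], [80.0000, -24.0000]] (det J = -920.0000).
Solving J·Δ = −F gives Δ = (-1.2196, 0.5598).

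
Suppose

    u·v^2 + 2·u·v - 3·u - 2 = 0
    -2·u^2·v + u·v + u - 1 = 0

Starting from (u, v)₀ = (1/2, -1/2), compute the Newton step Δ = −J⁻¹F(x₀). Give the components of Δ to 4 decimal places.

(0.3333, 10.2500)

At (1/2, -1/2): F = (-3.8750, -0.5000).
Jacobian J = [[v^2 + 2·v - 3, 2·u·v + 2·u], [-4·u·v + v + 1, -2·u^2 + u]].
At the point, J = [[-3.7500, 0.5000], [1.5000, 0.0000]] (det J = -0.7500).
Solving J·Δ = −F gives Δ = (0.3333, 10.2500).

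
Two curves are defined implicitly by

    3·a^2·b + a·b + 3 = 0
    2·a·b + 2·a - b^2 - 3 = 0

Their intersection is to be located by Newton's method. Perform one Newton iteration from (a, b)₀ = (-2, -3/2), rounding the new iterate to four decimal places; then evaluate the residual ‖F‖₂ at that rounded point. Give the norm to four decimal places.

902.7652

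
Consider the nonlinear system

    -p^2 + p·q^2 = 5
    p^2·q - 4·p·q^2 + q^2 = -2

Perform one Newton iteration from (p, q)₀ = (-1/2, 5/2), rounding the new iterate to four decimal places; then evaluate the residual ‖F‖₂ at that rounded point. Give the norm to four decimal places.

69.0996

At (-1/2, 5/2): F = (-8.3750, 21.3750).
Jacobian J = [[-2·p + q^2, 2·p·q], [2·p·q - 4·q^2, p^2 - 8·p·q + 2·q]].
At the point, J = [[7.2500, -2.5000], [-27.5000, 15.2500]] (det J = 41.8125).
Solving J·Δ = −F gives Δ = (1.7765, 1.8019).
Then the next iterate is (p, q)₁ = (1.2765, 4.3019).
Re-evaluating at (1.2765, 4.3019): F = (16.993895, -66.977306), so ‖F‖₂ = 69.0996.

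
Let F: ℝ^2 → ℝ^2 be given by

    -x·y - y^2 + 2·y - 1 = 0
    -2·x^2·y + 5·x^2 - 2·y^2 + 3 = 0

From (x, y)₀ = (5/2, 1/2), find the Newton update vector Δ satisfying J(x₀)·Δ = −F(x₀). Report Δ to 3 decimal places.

(-1.691, -0.436)

At (5/2, 1/2): F = (-1.500, 27.500).
Jacobian J = [[-y, -x - 2·y + 2], [-4·x·y + 10·x, -2·x^2 - 4·y]].
At the point, J = [[-0.500, -1.500], [20.000, -14.500]] (det J = 37.250).
Solving J·Δ = −F gives Δ = (-1.691, -0.436).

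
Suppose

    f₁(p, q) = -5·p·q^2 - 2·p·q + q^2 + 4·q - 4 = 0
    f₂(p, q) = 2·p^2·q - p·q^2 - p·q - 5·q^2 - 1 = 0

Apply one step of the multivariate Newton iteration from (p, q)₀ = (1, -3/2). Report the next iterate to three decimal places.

(-0.285, -1.114)

At (1, -3/2): F = (-16.000, -16.000).
Jacobian J = [[-5·q^2 - 2·q, -10·p·q - 2·p + 2·q + 4], [4·p·q - q^2 - q, 2·p^2 - 2·p·q - p - 10·q]].
At the point, J = [[-8.250, 14.000], [-6.750, 19.000]] (det J = -62.250).
Solving J·Δ = −F gives Δ = (-1.285, 0.386).
Then the next iterate is (p, q)₁ = (-0.285, -1.114).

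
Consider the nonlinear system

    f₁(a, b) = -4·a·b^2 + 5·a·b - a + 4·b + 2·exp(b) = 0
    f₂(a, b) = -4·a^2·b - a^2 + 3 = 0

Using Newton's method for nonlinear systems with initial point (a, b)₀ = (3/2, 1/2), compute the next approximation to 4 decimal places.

At (3/2, 1/2): F = (6.047443, -3.7500).
Jacobian J = [[-4·b^2 + 5·b - 1, -8·a·b + 5·a + 2·exp(b) + 4], [-8·a·b - 2·a, -4·a^2]].
At the point, J = [[0.5000, 8.797443], [-9.0000, -9.0000]] (det J = 74.676983).
Solving J·Δ = −F gives Δ = (0.2871, -0.7037).
Then the next iterate is (a, b)₁ = (1.7871, -0.2037).

(1.7871, -0.2037)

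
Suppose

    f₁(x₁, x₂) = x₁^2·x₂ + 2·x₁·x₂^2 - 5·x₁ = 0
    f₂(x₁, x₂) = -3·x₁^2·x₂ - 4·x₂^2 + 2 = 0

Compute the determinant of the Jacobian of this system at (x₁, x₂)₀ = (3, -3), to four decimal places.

1473.0000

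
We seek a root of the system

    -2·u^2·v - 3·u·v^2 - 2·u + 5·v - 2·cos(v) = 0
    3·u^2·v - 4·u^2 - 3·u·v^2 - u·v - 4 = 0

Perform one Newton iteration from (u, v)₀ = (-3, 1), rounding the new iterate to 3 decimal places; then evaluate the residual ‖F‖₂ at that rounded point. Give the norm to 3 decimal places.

At (-3, 1): F = (0.91940, -1.000).
Jacobian J = [[-4·u·v - 3·v^2 - 2, -2·u^2 - 6·u·v + 2·sin(v) + 5], [6·u·v - 8·u - 3·v^2 - v, 3·u^2 - 6·u·v - u]].
At the point, J = [[7.000, 6.68294], [2.000, 48.000]] (det J = 322.63412).
Solving J·Δ = −F gives Δ = (-0.157, 0.027).
Then the next iterate is (u, v)₁ = (-3.157, 1.027).
Re-evaluating at (-3.157, 1.027): F = (-0.06794, 0.07223), so ‖F‖₂ = 0.099.

0.099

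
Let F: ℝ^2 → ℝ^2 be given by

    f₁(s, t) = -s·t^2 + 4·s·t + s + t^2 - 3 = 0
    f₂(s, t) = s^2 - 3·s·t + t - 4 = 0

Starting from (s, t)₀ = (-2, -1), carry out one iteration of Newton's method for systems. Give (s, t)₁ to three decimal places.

(-3.333, -0.190)

At (-2, -1): F = (6.000, -7.000).
Jacobian J = [[-t^2 + 4·t + 1, -2·s·t + 4·s + 2·t], [2·s - 3·t, -3·s + 1]].
At the point, J = [[-4.000, -14.000], [-1.000, 7.000]] (det J = -42.000).
Solving J·Δ = −F gives Δ = (-1.333, 0.810).
Then the next iterate is (s, t)₁ = (-3.333, -0.190).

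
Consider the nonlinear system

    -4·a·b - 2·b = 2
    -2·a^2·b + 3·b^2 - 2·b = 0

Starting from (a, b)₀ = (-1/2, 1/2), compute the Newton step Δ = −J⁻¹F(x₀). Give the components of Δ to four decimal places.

(-1.0000, 3.0000)

At (-1/2, 1/2): F = (-2.0000, -0.5000).
Jacobian J = [[-4·b, -4·a - 2], [-4·a·b, -2·a^2 + 6·b - 2]].
At the point, J = [[-2.0000, 0.0000], [1.0000, 0.5000]] (det J = -1.0000).
Solving J·Δ = −F gives Δ = (-1.0000, 3.0000).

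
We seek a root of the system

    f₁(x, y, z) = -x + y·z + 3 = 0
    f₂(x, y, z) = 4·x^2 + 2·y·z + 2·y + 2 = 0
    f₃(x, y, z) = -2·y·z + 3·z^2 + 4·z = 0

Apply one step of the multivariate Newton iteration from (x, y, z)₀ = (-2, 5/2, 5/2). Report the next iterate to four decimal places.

(-1.3976, 0.2170, 0.5239)

At (-2, 5/2, 5/2): F = (11.2500, 35.5000, 16.2500).
Jacobian J = [[-1, z, y], [8·x, 2·z + 2, 2·y], [0, -2·z, -2·y + 6·z + 4]].
At the point, J = [[-1.0000, 2.5000, 2.5000], [-16.0000, 7.0000, 5.0000], [0.0000, -5.0000, 14.0000]] (det J = 637.0000).
Solving J·Δ = −F gives Δ = (0.6024, -2.2830, -1.9761).
Then the next iterate is (x, y, z)₁ = (-1.3976, 0.2170, 0.5239).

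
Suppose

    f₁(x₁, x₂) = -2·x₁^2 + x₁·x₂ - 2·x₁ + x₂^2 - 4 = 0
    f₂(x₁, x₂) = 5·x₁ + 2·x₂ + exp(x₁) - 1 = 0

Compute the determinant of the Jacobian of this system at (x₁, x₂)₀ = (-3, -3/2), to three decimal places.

47.299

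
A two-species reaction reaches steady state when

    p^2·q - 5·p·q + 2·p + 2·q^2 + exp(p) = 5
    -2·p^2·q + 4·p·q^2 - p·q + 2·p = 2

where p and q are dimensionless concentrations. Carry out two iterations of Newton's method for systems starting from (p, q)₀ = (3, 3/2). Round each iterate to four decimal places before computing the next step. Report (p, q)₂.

(1.8202, 0.8916)

At (3, 3/2): F = (16.585537, -0.5000).
Jacobian J = [[2·p·q - 5·q + exp(p) + 2, p^2 - 5·p + 4·q], [-4·p·q + 4·q^2 - q + 2, -2·p^2 + 8·p·q - p]].
At the point, J = [[23.585537, 0.0000], [-8.5000, 15.0000]] (det J = 353.783054).
Solving J·Δ = −F gives Δ = (-0.7032, -0.3652).
Then the next iterate is (p, q)₁ = (2.2968, 1.1348).
Round to (2.2968, 1.1348) and repeat: F = (5.065814, -0.154597), J = [[11.481133, -1.669510], [-4.409350, 8.003889]].
Δ = (-0.4766, -0.2432), so (p, q)₂ = (1.8202, 0.8916).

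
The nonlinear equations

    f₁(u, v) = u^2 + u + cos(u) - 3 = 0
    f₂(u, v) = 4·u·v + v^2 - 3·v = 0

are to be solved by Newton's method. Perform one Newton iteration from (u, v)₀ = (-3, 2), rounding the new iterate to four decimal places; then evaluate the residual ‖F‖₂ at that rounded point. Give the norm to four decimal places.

0.8792

At (-3, 2): F = (2.010008, -26.0000).
Jacobian J = [[2·u - sin(u) + 1, 0], [4·v, 4·u + 2·v - 3]].
At the point, J = [[-4.858880, 0.0000], [8.0000, -11.0000]] (det J = 53.447680).
Solving J·Δ = −F gives Δ = (0.4137, -2.0628).
Then the next iterate is (u, v)₁ = (-2.5863, -0.0628).
Re-evaluating at (-2.5863, -0.0628): F = (0.252901, 0.842022), so ‖F‖₂ = 0.8792.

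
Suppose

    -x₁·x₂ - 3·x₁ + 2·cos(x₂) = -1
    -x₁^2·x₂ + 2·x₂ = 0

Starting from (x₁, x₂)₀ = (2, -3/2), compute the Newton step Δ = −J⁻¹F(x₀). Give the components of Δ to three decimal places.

(-1.232, -2.195)

At (2, -3/2): F = (-1.85853, 3.000).
Jacobian J = [[-x₂ - 3, -x₁ - 2·sin(x₂)], [-2·x₁·x₂, -x₁^2 + 2]].
At the point, J = [[-1.500, -0.00501], [6.000, -2.000]] (det J = 3.03006).
Solving J·Δ = −F gives Δ = (-1.232, -2.195).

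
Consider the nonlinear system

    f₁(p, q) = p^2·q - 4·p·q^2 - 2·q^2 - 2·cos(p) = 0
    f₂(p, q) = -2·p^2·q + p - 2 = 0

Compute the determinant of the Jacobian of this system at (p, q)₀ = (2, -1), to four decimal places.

-166.5488

J = [[2·p·q - 4·q^2 + 2·sin(p), p^2 - 8·p·q - 4·q], [-4·p·q + 1, -2·p^2]].
At the point, J = [[-6.181405, 24.0000], [9.0000, -8.0000]].
det J = -166.5488.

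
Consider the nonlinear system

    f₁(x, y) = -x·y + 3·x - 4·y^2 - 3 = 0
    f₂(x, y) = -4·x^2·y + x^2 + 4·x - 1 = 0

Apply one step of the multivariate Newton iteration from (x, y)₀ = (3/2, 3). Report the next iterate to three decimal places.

(1.294, 1.471)

At (3/2, 3): F = (-39.000, -19.750).
Jacobian J = [[-y + 3, -x - 8·y], [-8·x·y + 2·x + 4, -4·x^2]].
At the point, J = [[0.000, -25.500], [-29.000, -9.000]] (det J = -739.500).
Solving J·Δ = −F gives Δ = (-0.206, -1.529).
Then the next iterate is (x, y)₁ = (1.294, 1.471).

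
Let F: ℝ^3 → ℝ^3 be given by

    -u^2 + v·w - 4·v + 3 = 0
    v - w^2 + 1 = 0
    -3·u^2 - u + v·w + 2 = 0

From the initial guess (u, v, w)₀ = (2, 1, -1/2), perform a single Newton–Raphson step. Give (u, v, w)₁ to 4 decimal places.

At (2, 1, -1/2): F = (-5.5000, 1.7500, -12.5000).
Jacobian J = [[-2·u, w - 4, v], [0, 1, -2·w], [-6·u - 1, w, v]].
At the point, J = [[-4.0000, -4.5000, 1.0000], [0.0000, 1.0000, 1.0000], [-13.0000, -0.5000, 1.0000]] (det J = 65.5000).
Solving J·Δ = −F gives Δ = (-1.0305, -0.5687, -1.1813).
Then the next iterate is (u, v, w)₁ = (0.9695, 0.4313, -1.6813).

(0.9695, 0.4313, -1.6813)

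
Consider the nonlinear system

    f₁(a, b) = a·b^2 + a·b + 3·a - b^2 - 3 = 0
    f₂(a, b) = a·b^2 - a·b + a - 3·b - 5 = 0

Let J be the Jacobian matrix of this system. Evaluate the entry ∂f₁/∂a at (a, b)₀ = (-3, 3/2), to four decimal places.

6.7500

∂f₁/∂a = b^2 + b + 3.
At (-3, 3/2) this is 6.7500.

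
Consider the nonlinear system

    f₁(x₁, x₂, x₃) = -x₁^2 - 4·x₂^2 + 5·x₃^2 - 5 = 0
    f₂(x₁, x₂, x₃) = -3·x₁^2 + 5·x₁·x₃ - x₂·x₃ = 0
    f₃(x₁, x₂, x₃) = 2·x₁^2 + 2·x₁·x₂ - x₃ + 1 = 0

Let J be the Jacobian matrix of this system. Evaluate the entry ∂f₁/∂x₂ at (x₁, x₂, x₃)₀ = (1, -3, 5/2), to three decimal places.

∂f₁/∂x₂ = -8·x₂.
At (1, -3, 5/2) this is 24.000.

24.000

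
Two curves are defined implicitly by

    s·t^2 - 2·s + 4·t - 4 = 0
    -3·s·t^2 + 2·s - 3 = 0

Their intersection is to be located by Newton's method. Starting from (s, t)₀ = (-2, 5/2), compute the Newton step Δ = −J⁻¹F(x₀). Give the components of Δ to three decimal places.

At (-2, 5/2): F = (-2.500, 30.500).
Jacobian J = [[t^2 - 2, 2·s·t + 4], [-3·t^2 + 2, -6·s·t]].
At the point, J = [[4.250, -6.000], [-16.750, 30.000]] (det J = 27.000).
Solving J·Δ = −F gives Δ = (-4.000, -3.250).

(-4.000, -3.250)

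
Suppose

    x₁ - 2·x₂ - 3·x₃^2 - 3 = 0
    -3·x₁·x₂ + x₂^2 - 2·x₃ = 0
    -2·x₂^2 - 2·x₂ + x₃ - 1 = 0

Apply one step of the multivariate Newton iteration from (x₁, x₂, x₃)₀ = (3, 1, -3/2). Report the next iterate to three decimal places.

(3.068, 0.042, -0.748)

At (3, 1, -3/2): F = (-8.750, -5.000, -6.500).
Jacobian J = [[1, -2, -6·x₃], [-3·x₂, -3·x₁ + 2·x₂, -2], [0, -4·x₂ - 2, 1]].
At the point, J = [[1.000, -2.000, 9.000], [-3.000, -7.000, -2.000], [0.000, -6.000, 1.000]] (det J = 137.000).
Solving J·Δ = −F gives Δ = (0.068, -0.958, 0.752).
Then the next iterate is (x₁, x₂, x₃)₁ = (3.068, 0.042, -0.748).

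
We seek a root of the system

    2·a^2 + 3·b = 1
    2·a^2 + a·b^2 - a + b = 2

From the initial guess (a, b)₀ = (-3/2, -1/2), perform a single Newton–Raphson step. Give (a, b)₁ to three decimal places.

(-0.667, 0.500)

At (-3/2, -1/2): F = (2.000, 3.125).
Jacobian J = [[4·a, 3], [4·a + b^2 - 1, 2·a·b + 1]].
At the point, J = [[-6.000, 3.000], [-6.750, 2.500]] (det J = 5.250).
Solving J·Δ = −F gives Δ = (0.833, 1.000).
Then the next iterate is (a, b)₁ = (-0.667, 0.500).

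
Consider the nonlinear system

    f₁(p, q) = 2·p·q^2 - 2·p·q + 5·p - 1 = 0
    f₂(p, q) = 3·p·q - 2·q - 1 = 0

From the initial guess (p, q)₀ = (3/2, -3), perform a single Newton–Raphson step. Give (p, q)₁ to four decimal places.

(0.8798, -1.8326)

At (3/2, -3): F = (42.5000, -8.5000).
Jacobian J = [[2·q^2 - 2·q + 5, 4·p·q - 2·p], [3·q, 3·p - 2]].
At the point, J = [[29.0000, -21.0000], [-9.0000, 2.5000]] (det J = -116.5000).
Solving J·Δ = −F gives Δ = (-0.6202, 1.1674).
Then the next iterate is (p, q)₁ = (0.8798, -1.8326).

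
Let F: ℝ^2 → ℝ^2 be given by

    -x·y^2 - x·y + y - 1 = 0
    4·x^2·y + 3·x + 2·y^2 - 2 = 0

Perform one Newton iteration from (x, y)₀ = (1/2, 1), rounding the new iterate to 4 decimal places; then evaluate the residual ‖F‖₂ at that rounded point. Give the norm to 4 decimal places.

1.3344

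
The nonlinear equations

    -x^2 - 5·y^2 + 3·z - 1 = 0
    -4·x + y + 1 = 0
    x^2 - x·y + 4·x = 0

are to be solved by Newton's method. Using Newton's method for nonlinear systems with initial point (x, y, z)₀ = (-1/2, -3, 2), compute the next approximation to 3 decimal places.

(-0.094, -1.375, -0.969)

At (-1/2, -3, 2): F = (-40.250, 0.000, -3.250).
Jacobian J = [[-2·x, -10·y, 3], [-4, 1, 0], [2·x - y + 4, -x, 0]].
At the point, J = [[1.000, 30.000, 3.000], [-4.000, 1.000, 0.000], [6.000, 0.500, 0.000]] (det J = -24.000).
Solving J·Δ = −F gives Δ = (0.406, 1.625, -2.969).
Then the next iterate is (x, y, z)₁ = (-0.094, -1.375, -0.969).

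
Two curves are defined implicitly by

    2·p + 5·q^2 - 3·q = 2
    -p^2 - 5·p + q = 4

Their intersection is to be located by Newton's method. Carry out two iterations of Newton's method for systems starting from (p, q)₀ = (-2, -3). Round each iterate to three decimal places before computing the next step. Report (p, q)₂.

At (-2, -3): F = (48.000, -1.000).
Jacobian J = [[2, 10·q - 3], [-2·p - 5, 1]].
At the point, J = [[2.000, -33.000], [-1.000, 1.000]] (det J = -31.000).
Solving J·Δ = −F gives Δ = (0.484, 1.484).
Then the next iterate is (p, q)₁ = (-1.516, -1.516).
Round to (-1.516, -1.516) and repeat: F = (11.00728, -0.23426), J = [[2.000, -18.160], [-1.968, 1.000]].
Δ = (0.200, 0.628), so (p, q)₂ = (-1.316, -0.888).

(-1.316, -0.888)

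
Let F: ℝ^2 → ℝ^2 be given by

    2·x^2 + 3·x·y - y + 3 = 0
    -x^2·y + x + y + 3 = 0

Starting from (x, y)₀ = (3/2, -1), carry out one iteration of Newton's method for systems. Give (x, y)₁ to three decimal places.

At (3/2, -1): F = (4.000, 5.750).
Jacobian J = [[4·x + 3·y, 3·x - 1], [-2·x·y + 1, -x^2 + 1]].
At the point, J = [[3.000, 3.500], [4.000, -1.250]] (det J = -17.750).
Solving J·Δ = −F gives Δ = (-1.415, 0.070).
Then the next iterate is (x, y)₁ = (0.085, -0.930).

(0.085, -0.930)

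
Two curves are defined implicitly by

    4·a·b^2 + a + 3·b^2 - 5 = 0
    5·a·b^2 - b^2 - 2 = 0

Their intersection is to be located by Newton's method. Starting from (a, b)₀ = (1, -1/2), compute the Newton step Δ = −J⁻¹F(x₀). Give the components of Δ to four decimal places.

At (1, -1/2): F = (-2.2500, -1.0000).
Jacobian J = [[4·b^2 + 1, 8·a·b + 6·b], [5·b^2, 10·a·b - 2·b]].
At the point, J = [[2.0000, -7.0000], [1.2500, -4.0000]] (det J = 0.7500).
Solving J·Δ = −F gives Δ = (-2.6667, -1.0833).

(-2.6667, -1.0833)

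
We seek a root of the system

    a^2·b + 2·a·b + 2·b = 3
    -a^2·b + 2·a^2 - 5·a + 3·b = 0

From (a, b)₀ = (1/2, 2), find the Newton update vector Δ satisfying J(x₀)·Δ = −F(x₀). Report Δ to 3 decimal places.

(0.053, -1.176)

At (1/2, 2): F = (3.500, 3.500).
Jacobian J = [[2·a·b + 2·b, a^2 + 2·a + 2], [-2·a·b + 4·a - 5, -a^2 + 3]].
At the point, J = [[6.000, 3.250], [-5.000, 2.750]] (det J = 32.750).
Solving J·Δ = −F gives Δ = (0.053, -1.176).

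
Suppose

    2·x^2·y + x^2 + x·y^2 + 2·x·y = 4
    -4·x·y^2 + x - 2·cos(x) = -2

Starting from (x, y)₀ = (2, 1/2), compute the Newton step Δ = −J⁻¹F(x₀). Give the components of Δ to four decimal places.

(-0.9215, 0.1446)

At (2, 1/2): F = (6.5000, 2.832294).
Jacobian J = [[4·x·y + 2·x + y^2 + 2·y, 2·x^2 + 2·x·y + 2·x], [-4·y^2 + 2·sin(x) + 1, -8·x·y]].
At the point, J = [[9.2500, 14.0000], [1.818595, -8.0000]] (det J = -99.460328).
Solving J·Δ = −F gives Δ = (-0.9215, 0.1446).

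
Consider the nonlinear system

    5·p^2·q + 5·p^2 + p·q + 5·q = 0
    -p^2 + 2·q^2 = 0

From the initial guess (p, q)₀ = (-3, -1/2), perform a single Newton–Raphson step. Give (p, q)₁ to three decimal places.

(-1.580, -0.489)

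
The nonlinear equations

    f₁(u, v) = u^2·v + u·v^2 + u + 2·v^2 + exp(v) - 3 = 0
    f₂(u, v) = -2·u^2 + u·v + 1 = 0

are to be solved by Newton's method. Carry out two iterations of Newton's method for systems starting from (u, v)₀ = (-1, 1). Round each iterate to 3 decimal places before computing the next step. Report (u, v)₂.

(-0.536, 0.831)

At (-1, 1): F = (0.71828, -2.000).
Jacobian J = [[2·u·v + v^2 + 1, u^2 + 2·u·v + 4·v + exp(v)], [-4·u + v, u]].
At the point, J = [[0.000, 5.71828], [5.000, -1.000]] (det J = -28.59141).
Solving J·Δ = −F gives Δ = (0.375, -0.126).
Then the next iterate is (u, v)₁ = (-0.625, 0.874).
Round to (-0.625, 0.874) and repeat: F = (0.16321, -0.32750), J = [[0.67138, 5.19060], [3.374, -0.625]].
Δ = (0.089, -0.043), so (u, v)₂ = (-0.536, 0.831).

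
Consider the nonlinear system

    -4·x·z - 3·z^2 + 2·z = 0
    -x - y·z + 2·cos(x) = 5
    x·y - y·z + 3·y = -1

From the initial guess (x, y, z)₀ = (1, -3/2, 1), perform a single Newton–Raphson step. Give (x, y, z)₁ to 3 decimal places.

(-0.395, -1.067, 1.073)

At (1, -3/2, 1): F = (-5.000, -3.41940, -3.500).
Jacobian J = [[-4·z, 0, -4·x - 6·z + 2], [-2·sin(x) - 1, -z, -y], [y, x - z + 3, -y]].
At the point, J = [[-4.000, 0.000, -8.000], [-2.68294, -1.000, 1.500], [-1.500, 3.000, 1.500]] (det J = 100.39061).
Solving J·Δ = −F gives Δ = (-1.395, 0.433, 0.073).
Then the next iterate is (x, y, z)₁ = (-0.395, -1.067, 1.073).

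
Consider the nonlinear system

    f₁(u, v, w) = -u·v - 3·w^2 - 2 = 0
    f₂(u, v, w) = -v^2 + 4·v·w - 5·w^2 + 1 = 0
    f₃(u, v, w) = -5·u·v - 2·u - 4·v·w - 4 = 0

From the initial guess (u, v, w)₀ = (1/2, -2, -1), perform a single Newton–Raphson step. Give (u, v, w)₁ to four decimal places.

(1.9286, -4.2857, -1.0000)

At (1/2, -2, -1): F = (-4.0000, 0.0000, -8.0000).
Jacobian J = [[-v, -u, -6·w], [0, -2·v + 4·w, 4·v - 10·w], [-5·v - 2, -5·u - 4·w, -4·v]].
At the point, J = [[2.0000, -0.5000, 6.0000], [0.0000, 0.0000, 2.0000], [8.0000, 1.5000, 8.0000]] (det J = -14.0000).
Solving J·Δ = −F gives Δ = (1.4286, -2.2857, 0.0000).
Then the next iterate is (u, v, w)₁ = (1.9286, -4.2857, -1.0000).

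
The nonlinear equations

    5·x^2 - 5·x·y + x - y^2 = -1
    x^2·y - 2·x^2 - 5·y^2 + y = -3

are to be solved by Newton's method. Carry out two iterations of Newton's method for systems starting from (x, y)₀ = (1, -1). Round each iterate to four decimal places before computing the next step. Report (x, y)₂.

At (1, -1): F = (11.0000, -6.0000).
Jacobian J = [[10·x - 5·y + 1, -5·x - 2·y], [2·x·y - 4·x, x^2 - 10·y + 1]].
At the point, J = [[16.0000, -3.0000], [-6.0000, 12.0000]] (det J = 174.0000).
Solving J·Δ = −F gives Δ = (-0.6552, 0.1724).
Then the next iterate is (x, y)₁ = (0.3448, -0.8276).
Round to (0.3448, -0.8276) and repeat: F = (2.681096, -1.588374), J = [[8.5860, -0.0688], [-1.949913, 9.394887]].
Δ = (-0.3114, 0.1044), so (x, y)₂ = (0.0334, -0.7232).

(0.0334, -0.7232)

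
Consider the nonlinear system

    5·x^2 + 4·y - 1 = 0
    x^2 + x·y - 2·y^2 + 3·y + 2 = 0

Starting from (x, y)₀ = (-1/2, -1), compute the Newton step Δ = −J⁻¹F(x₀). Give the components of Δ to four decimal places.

(-0.6276, 0.1531)

At (-1/2, -1): F = (-3.7500, -2.2500).
Jacobian J = [[10·x, 4], [2·x + y, x - 4·y + 3]].
At the point, J = [[-5.0000, 4.0000], [-2.0000, 6.5000]] (det J = -24.5000).
Solving J·Δ = −F gives Δ = (-0.6276, 0.1531).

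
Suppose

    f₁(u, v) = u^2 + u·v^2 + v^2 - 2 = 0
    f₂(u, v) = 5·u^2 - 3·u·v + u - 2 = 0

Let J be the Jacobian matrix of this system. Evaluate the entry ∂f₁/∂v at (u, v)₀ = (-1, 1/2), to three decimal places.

0.000

∂f₁/∂v = 2·u·v + 2·v.
At (-1, 1/2) this is 0.000.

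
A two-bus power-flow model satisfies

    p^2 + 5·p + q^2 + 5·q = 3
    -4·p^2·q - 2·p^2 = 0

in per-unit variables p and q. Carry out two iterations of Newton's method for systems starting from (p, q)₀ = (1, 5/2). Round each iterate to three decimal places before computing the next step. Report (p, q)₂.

(0.655, -0.082)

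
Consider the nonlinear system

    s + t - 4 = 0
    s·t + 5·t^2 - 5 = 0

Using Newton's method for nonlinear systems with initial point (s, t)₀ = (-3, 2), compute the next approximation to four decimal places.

At (-3, 2): F = (-5.0000, 9.0000).
Jacobian J = [[1, 1], [t, s + 10·t]].
At the point, J = [[1.0000, 1.0000], [2.0000, 17.0000]] (det J = 15.0000).
Solving J·Δ = −F gives Δ = (6.2667, -1.2667).
Then the next iterate is (s, t)₁ = (3.2667, 0.7333).

(3.2667, 0.7333)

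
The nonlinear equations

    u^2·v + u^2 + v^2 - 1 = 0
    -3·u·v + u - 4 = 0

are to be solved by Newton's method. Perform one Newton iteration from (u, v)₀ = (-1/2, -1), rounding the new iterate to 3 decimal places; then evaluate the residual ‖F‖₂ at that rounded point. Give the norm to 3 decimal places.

At (-1/2, -1): F = (0.000, -6.000).
Jacobian J = [[2·u·v + 2·u, u^2 + 2·v], [-3·v + 1, -3·u]].
At the point, J = [[0.000, -1.750], [4.000, 1.500]] (det J = 7.000).
Solving J·Δ = −F gives Δ = (1.500, 0.000).
Then the next iterate is (u, v)₁ = (1.000, -1.000).
Re-evaluating at (1.000, -1.000): F = (0.000, 0.000), so ‖F‖₂ = 0.000.

0.000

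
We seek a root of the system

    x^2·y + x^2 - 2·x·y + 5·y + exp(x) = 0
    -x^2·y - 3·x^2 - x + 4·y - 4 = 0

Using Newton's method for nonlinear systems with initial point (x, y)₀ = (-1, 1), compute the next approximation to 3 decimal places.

(-0.285, 0.332)

At (-1, 1): F = (9.36788, -3.000).
Jacobian J = [[2·x·y + 2·x - 2·y + exp(x), x^2 - 2·x + 5], [-2·x·y - 6·x - 1, -x^2 + 4]].
At the point, J = [[-5.63212, 8.000], [7.000, 3.000]] (det J = -72.89636).
Solving J·Δ = −F gives Δ = (0.715, -0.668).
Then the next iterate is (x, y)₁ = (-0.285, 0.332).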